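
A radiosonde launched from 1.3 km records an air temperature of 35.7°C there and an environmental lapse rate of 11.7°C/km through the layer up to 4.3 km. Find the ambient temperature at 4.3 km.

Environmental to 4300 m: -11.7 × 3 km = -35.1°C, so T = 0.6°C.

0.6°C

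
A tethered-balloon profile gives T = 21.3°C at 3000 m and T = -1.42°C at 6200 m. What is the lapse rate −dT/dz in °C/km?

7.1°C/km

Γ = −ΔT/Δz = (21.3 − (-1.42)) / (6200 − 3000) m
  = 22.72°C / 3.2 km = 7.1°C/km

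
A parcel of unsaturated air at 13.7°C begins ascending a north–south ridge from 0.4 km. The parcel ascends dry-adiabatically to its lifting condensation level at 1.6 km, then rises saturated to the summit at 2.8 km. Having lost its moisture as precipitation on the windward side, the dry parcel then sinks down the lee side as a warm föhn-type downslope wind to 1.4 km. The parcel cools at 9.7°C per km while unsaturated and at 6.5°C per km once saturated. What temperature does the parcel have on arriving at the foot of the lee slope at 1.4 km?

7.84°C

From 400 m to 1600 m (dry): cools by 9.7 × 1.2 = 11.64°C, giving 2.06°C.
From 1600 m to 2800 m (saturated): cools by 6.5 × 1.2 = 7.8°C, giving -5.74°C.
From 2800 m to 1400 m (dry descent): warms by 9.7 × 1.4 = 13.58°C, giving 7.84°C.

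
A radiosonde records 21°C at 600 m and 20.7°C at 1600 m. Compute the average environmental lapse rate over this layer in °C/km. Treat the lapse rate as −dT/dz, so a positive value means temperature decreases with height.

Γ = −ΔT/Δz = (21 − 20.7) / (1600 − 600) m
  = 0.3°C / 1 km = 0.3°C/km

0.3°C/km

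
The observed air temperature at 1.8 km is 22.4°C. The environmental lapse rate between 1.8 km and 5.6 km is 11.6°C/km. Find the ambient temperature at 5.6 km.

1800–5600 m, environmental: Δz = 3.8 km ⇒ ΔT = -44.08°C; T = -21.68°C

-21.68°C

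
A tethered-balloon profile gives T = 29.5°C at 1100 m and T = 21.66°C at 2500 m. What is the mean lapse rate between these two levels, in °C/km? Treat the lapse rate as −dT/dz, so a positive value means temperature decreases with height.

5.6°C/km

Γ = −ΔT/Δz = (29.5 − 21.66) / (2500 − 1100) m
  = 7.84°C / 1.4 km = 5.6°C/km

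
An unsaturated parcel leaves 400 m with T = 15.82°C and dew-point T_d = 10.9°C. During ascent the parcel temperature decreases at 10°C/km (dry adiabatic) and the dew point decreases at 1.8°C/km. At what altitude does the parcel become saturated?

1000 m

T and T_d converge at 10 − 1.8 = 8.2°C per km
Height above start = (15.82 − 10.9) / 8.2 = 0.6 km
LCL altitude = 400 m + 600 m = 1000 m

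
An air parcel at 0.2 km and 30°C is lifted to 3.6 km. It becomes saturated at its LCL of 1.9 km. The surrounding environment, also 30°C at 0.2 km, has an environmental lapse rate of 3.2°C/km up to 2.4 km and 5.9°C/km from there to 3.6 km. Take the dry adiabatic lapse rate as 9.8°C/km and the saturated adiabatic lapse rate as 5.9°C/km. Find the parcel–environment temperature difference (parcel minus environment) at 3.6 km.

-12.57°C (parcel cooler than environment)

Parcel:
  200 → 1900 m (dry, 9.8°C/km): ΔT = -9.8 × 1.7 = -16.66°C → T = 13.34°C
  1900 → 3600 m (saturated, 5.9°C/km): ΔT = -5.9 × 1.7 = -10.03°C → T = 3.31°C
Environment:
  200 → 2400 m (environment, lower layer, 3.2°C/km): ΔT = -3.2 × 2.2 = -7.04°C → T = 22.96°C
  2400 → 3600 m (environment, upper layer, 5.9°C/km): ΔT = -5.9 × 1.2 = -7.08°C → T = 15.88°C
T_parcel − T_env = 3.31 − 15.88 = -12.57°C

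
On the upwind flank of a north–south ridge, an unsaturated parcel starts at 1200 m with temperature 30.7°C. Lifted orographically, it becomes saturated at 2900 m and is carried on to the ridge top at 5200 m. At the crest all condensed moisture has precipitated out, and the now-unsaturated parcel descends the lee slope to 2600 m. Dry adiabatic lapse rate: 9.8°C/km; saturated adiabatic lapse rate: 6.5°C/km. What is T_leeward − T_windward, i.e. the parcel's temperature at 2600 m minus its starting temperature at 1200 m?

1200 → 2900 m (dry, 9.8°C/km): ΔT = -9.8 × 1.7 = -16.66°C → T = 14.04°C
2900 → 5200 m (saturated, 6.5°C/km): ΔT = -6.5 × 2.3 = -14.95°C → T = -0.91°C
5200 → 2600 m (dry descent, 9.8°C/km): ΔT = +9.8 × 2.6 = +25.48°C → T = 24.57°C
Net change vs windward start: 24.57 − 30.7 = -6.13°C

-6.13°C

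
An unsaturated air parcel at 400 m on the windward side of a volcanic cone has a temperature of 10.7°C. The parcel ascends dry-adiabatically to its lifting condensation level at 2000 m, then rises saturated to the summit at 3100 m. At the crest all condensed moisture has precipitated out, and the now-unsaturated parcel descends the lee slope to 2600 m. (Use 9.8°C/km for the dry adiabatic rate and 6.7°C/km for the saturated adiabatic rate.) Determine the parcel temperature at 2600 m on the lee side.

-7.45°C

Dry to 2000 m: -9.8 × 1.6 km = -15.68°C, so T = -4.98°C.
Saturated to 3100 m: -6.7 × 1.1 km = -7.37°C, so T = -12.35°C.
Dry descent to 2600 m: +9.8 × 0.5 km = +4.9°C, so T = -7.45°C.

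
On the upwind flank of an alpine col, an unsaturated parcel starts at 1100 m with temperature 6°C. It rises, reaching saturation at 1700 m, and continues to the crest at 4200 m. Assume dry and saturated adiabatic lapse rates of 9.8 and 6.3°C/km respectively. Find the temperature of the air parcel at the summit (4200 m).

1100–1700 m, dry: Δz = 0.6 km ⇒ ΔT = -5.88°C; T = 0.12°C
1700–4200 m, saturated: Δz = 2.5 km ⇒ ΔT = -15.75°C; T = -15.63°C

-15.63°C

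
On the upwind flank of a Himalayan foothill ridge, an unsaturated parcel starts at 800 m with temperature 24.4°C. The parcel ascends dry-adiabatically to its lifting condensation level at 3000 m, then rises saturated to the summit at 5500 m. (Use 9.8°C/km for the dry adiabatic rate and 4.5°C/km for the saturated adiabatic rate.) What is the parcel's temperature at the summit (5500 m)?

Dry to 3000 m: -9.8 × 2.2 km = -21.56°C, so T = 2.84°C.
Saturated to 5500 m: -4.5 × 2.5 km = -11.25°C, so T = -8.41°C.

-8.41°C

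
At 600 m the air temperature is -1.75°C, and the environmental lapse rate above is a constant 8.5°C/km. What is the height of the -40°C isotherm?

5100 m

Height above start = (-1.75 − (-40)) / 8.5 = 4.5 km
Altitude = 600 m + 4500 m = 5100 m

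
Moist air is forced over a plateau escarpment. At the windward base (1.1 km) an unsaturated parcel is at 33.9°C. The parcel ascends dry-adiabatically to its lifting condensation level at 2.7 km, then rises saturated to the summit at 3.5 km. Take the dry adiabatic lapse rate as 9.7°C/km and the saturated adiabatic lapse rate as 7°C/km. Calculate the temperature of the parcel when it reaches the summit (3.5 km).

From 1100 m to 2700 m (dry): cools by 9.7 × 1.6 = 15.52°C, giving 18.38°C.
From 2700 m to 3500 m (saturated): cools by 7 × 0.8 = 5.6°C, giving 12.78°C.

12.78°C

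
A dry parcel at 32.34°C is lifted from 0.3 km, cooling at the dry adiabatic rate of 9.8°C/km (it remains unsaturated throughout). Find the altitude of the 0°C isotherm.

Height above start = (32.34 − 0) / 9.8 = 3.3 km
Altitude = 300 m + 3300 m = 3600 m

3.6 km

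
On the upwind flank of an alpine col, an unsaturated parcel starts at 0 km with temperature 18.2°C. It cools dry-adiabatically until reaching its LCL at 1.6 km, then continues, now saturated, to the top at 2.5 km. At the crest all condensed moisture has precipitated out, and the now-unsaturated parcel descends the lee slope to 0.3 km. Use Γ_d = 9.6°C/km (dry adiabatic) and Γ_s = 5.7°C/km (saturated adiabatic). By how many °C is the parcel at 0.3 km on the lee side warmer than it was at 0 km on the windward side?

0 → 1600 m (dry, 9.6°C/km): ΔT = -9.6 × 1.6 = -15.36°C → T = 2.84°C
1600 → 2500 m (saturated, 5.7°C/km): ΔT = -5.7 × 0.9 = -5.13°C → T = -2.29°C
2500 → 300 m (dry descent, 9.6°C/km): ΔT = +9.6 × 2.2 = +21.12°C → T = 18.83°C
Net change vs windward start: 18.83 − 18.2 = +0.63°C

+0.63°C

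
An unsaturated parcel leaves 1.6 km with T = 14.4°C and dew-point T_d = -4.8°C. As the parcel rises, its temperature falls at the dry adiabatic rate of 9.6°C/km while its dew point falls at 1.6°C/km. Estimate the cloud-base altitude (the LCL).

T and T_d converge at 9.6 − 1.6 = 8°C per km
Height above start = (14.4 − (-4.8)) / 8 = 2.4 km
LCL altitude = 1600 m + 2400 m = 4000 m

4 km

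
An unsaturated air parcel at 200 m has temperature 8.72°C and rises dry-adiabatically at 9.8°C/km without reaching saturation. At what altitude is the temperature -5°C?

1600 m

Height above start = (8.72 − (-5)) / 9.8 = 1.4 km
Altitude = 200 m + 1400 m = 1600 m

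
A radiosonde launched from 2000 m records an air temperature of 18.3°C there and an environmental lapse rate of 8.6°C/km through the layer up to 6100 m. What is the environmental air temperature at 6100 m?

2000–6100 m, environmental: Δz = 4.1 km ⇒ ΔT = -35.26°C; T = -16.96°C

-16.96°C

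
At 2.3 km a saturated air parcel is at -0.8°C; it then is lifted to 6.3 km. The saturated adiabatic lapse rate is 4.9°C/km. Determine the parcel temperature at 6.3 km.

-20.4°C

From 2300 m to 6300 m (saturated adiabatic): cools by 4.9 × 4 = 19.6°C, giving -20.4°C.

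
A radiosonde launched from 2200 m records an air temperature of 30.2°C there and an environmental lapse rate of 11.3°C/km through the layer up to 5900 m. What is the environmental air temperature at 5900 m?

-11.61°C

2200 → 5900 m (environmental, 11.3°C/km): ΔT = -11.3 × 3.7 = -41.81°C → T = -11.61°C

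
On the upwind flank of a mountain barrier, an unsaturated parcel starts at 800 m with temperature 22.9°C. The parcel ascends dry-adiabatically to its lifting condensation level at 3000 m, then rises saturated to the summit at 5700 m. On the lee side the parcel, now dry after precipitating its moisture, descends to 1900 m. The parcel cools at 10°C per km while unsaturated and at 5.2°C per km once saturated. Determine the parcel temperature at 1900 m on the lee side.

800–3000 m, dry: Δz = 2.2 km ⇒ ΔT = -22°C; T = 0.9°C
3000–5700 m, saturated: Δz = 2.7 km ⇒ ΔT = -14.04°C; T = -13.14°C
5700–1900 m, dry descent: Δz = 3.8 km ⇒ ΔT = +38°C; T = 24.86°C

24.86°C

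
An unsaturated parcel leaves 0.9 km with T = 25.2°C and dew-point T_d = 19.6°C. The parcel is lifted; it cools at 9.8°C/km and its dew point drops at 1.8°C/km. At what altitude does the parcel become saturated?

1.6 km

T and T_d converge at 9.8 − 1.8 = 8°C per km
Height above start = (25.2 − 19.6) / 8 = 0.7 km
LCL altitude = 900 m + 700 m = 1600 m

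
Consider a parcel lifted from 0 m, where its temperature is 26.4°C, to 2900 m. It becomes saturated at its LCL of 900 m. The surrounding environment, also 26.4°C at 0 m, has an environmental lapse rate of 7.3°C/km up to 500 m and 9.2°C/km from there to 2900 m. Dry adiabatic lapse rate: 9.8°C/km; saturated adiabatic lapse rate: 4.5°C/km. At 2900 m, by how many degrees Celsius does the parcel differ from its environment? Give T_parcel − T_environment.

+7.91°C (parcel warmer than environment)

Parcel:
  From 0 m to 900 m (dry): cools by 9.8 × 0.9 = 8.82°C, giving 17.58°C.
  From 900 m to 2900 m (saturated): cools by 4.5 × 2 = 9°C, giving 8.58°C.
Environment:
  From 0 m to 500 m (environment, lower layer): cools by 7.3 × 0.5 = 3.65°C, giving 22.75°C.
  From 500 m to 2900 m (environment, upper layer): cools by 9.2 × 2.4 = 22.08°C, giving 0.67°C.
T_parcel − T_env = 8.58 − 0.67 = +7.91°C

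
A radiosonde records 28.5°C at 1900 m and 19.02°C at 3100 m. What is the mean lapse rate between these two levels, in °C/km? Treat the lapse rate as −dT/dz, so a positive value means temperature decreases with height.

Γ = −ΔT/Δz = (28.5 − 19.02) / (3100 − 1900) m
  = 9.48°C / 1.2 km = 7.9°C/km

7.9°C/km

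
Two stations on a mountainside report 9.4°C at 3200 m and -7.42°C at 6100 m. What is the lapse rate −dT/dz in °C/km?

5.8°C/km

Γ = −ΔT/Δz = (9.4 − (-7.42)) / (6100 − 3200) m
  = 16.82°C / 2.9 km = 5.8°C/km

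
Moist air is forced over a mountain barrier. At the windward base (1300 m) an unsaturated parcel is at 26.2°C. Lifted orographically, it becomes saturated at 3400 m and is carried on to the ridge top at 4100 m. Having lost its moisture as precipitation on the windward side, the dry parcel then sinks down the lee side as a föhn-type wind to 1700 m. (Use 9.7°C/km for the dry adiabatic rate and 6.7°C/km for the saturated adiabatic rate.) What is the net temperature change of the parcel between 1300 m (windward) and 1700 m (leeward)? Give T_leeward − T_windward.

1300–3400 m, dry: Δz = 2.1 km ⇒ ΔT = -20.37°C; T = 5.83°C
3400–4100 m, saturated: Δz = 0.7 km ⇒ ΔT = -4.69°C; T = 1.14°C
4100–1700 m, dry descent: Δz = 2.4 km ⇒ ΔT = +23.28°C; T = 24.42°C
Net change vs windward start: 24.42 − 26.2 = -1.78°C

-1.78°C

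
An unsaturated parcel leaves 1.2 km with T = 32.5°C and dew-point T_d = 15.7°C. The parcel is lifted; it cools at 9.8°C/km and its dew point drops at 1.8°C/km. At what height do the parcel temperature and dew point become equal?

T and T_d converge at 9.8 − 1.8 = 8°C per km
Height above start = (32.5 − 15.7) / 8 = 2.1 km
LCL altitude = 1200 m + 2100 m = 3300 m

3.3 km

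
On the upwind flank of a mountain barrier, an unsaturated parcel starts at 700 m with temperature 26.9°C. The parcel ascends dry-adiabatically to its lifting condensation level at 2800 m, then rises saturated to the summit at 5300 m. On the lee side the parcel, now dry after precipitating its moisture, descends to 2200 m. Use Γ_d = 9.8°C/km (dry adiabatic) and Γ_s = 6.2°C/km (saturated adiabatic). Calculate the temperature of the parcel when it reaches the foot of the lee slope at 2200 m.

700–2800 m, dry: Δz = 2.1 km ⇒ ΔT = -20.58°C; T = 6.32°C
2800–5300 m, saturated: Δz = 2.5 km ⇒ ΔT = -15.5°C; T = -9.18°C
5300–2200 m, dry descent: Δz = 3.1 km ⇒ ΔT = +30.38°C; T = 21.2°C

21.2°C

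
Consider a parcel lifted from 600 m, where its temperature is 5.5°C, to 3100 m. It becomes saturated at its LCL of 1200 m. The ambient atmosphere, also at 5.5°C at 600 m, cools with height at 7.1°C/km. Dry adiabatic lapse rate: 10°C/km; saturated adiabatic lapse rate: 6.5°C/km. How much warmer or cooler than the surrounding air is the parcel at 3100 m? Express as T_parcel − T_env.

Parcel:
  Dry to 1200 m: -10 × 0.6 km = -6°C, so T = -0.5°C.
  Saturated to 3100 m: -6.5 × 1.9 km = -12.35°C, so T = -12.85°C.
Environment:
  Environment to 3100 m: -7.1 × 2.5 km = -17.75°C, so T = -12.25°C.
T_parcel − T_env = -12.85 − (-12.25) = -0.6°C

-0.6°C (parcel cooler than environment)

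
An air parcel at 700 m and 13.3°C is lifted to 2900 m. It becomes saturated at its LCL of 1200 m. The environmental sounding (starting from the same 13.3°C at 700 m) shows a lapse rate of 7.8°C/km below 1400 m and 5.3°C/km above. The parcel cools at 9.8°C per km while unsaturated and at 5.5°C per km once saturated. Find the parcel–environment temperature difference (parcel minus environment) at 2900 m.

Parcel:
  700–1200 m, dry: Δz = 0.5 km ⇒ ΔT = -4.9°C; T = 8.4°C
  1200–2900 m, saturated: Δz = 1.7 km ⇒ ΔT = -9.35°C; T = -0.95°C
Environment:
  700–1400 m, environment, lower layer: Δz = 0.7 km ⇒ ΔT = -5.46°C; T = 7.84°C
  1400–2900 m, environment, upper layer: Δz = 1.5 km ⇒ ΔT = -7.95°C; T = -0.11°C
T_parcel − T_env = -0.95 − (-0.11) = -0.84°C

-0.84°C (parcel cooler than environment)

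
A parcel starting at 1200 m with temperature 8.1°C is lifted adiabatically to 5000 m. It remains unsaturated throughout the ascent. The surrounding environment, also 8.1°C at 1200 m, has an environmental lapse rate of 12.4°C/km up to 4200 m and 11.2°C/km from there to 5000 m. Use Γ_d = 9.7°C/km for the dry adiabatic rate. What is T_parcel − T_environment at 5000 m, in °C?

+9.3°C (parcel warmer than environment)

Parcel:
  From 1200 m to 5000 m (dry): cools by 9.7 × 3.8 = 36.86°C, giving -28.76°C.
Environment:
  From 1200 m to 4200 m (environment, lower layer): cools by 12.4 × 3 = 37.2°C, giving -29.1°C.
  From 4200 m to 5000 m (environment, upper layer): cools by 11.2 × 0.8 = 8.96°C, giving -38.06°C.
T_parcel − T_env = -28.76 − (-38.06) = +9.3°C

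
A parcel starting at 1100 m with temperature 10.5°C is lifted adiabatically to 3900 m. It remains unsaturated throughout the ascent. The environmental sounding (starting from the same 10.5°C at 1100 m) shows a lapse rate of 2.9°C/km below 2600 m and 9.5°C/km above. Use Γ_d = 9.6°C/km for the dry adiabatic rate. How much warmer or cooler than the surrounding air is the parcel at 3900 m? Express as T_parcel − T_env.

-10.18°C (parcel cooler than environment)

Parcel:
  1100–3900 m, dry: Δz = 2.8 km ⇒ ΔT = -26.88°C; T = -16.38°C
Environment:
  1100–2600 m, environment, lower layer: Δz = 1.5 km ⇒ ΔT = -4.35°C; T = 6.15°C
  2600–3900 m, environment, upper layer: Δz = 1.3 km ⇒ ΔT = -12.35°C; T = -6.2°C
T_parcel − T_env = -16.38 − (-6.2) = -10.18°C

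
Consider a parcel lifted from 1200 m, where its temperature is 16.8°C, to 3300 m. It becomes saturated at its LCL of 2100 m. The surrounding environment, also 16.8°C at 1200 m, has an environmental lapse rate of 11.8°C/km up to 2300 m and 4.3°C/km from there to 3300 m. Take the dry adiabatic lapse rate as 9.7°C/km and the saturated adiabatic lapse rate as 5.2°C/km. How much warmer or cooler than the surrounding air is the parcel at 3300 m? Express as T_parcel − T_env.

Parcel:
  From 1200 m to 2100 m (dry): cools by 9.7 × 0.9 = 8.73°C, giving 8.07°C.
  From 2100 m to 3300 m (saturated): cools by 5.2 × 1.2 = 6.24°C, giving 1.83°C.
Environment:
  From 1200 m to 2300 m (environment, lower layer): cools by 11.8 × 1.1 = 12.98°C, giving 3.82°C.
  From 2300 m to 3300 m (environment, upper layer): cools by 4.3 × 1 = 4.3°C, giving -0.48°C.
T_parcel − T_env = 1.83 − (-0.48) = +2.31°C

+2.31°C (parcel warmer than environment)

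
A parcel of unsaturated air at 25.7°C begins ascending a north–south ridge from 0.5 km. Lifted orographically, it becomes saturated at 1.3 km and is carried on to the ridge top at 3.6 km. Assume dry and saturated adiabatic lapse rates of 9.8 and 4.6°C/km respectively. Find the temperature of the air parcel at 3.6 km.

7.28°C

From 500 m to 1300 m (dry): cools by 9.8 × 0.8 = 7.84°C, giving 17.86°C.
From 1300 m to 3600 m (saturated): cools by 4.6 × 2.3 = 10.58°C, giving 7.28°C.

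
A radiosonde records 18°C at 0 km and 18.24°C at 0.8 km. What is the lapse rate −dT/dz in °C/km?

Γ = −ΔT/Δz = (18 − 18.24) / (800 − 0) m
  = -0.24°C / 0.8 km = -0.3°C/km

-0.3°C/km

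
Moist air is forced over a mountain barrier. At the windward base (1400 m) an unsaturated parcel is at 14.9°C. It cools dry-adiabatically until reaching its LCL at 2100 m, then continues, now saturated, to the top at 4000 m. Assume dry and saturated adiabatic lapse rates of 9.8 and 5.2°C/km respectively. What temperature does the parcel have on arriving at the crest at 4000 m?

-1.84°C

1400–2100 m, dry: Δz = 0.7 km ⇒ ΔT = -6.86°C; T = 8.04°C
2100–4000 m, saturated: Δz = 1.9 km ⇒ ΔT = -9.88°C; T = -1.84°C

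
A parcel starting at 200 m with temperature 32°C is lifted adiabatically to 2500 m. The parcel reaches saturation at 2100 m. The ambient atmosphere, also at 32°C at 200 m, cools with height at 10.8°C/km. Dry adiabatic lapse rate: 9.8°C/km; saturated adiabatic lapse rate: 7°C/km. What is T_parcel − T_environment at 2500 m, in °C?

+3.42°C (parcel warmer than environment)

Parcel:
  200 → 2100 m (dry, 9.8°C/km): ΔT = -9.8 × 1.9 = -18.62°C → T = 13.38°C
  2100 → 2500 m (saturated, 7°C/km): ΔT = -7 × 0.4 = -2.8°C → T = 10.58°C
Environment:
  200 → 2500 m (environment, 10.8°C/km): ΔT = -10.8 × 2.3 = -24.84°C → T = 7.16°C
T_parcel − T_env = 10.58 − 7.16 = +3.42°C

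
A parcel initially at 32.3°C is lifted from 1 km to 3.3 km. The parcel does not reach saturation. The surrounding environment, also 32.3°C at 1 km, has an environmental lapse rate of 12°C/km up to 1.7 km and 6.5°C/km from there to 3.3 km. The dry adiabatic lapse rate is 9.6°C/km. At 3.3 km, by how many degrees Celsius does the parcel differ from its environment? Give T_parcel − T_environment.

Parcel:
  1000 → 3300 m (dry, 9.6°C/km): ΔT = -9.6 × 2.3 = -22.08°C → T = 10.22°C
Environment:
  1000 → 1700 m (environment, lower layer, 12°C/km): ΔT = -12 × 0.7 = -8.4°C → T = 23.9°C
  1700 → 3300 m (environment, upper layer, 6.5°C/km): ΔT = -6.5 × 1.6 = -10.4°C → T = 13.5°C
T_parcel − T_env = 10.22 − 13.5 = -3.28°C

-3.28°C (parcel cooler than environment)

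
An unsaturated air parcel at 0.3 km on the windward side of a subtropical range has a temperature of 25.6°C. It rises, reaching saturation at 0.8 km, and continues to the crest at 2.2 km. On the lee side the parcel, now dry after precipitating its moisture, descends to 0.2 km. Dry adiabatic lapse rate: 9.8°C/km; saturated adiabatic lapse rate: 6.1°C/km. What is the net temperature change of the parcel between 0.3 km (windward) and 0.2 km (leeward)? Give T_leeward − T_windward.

From 300 m to 800 m (dry): cools by 9.8 × 0.5 = 4.9°C, giving 20.7°C.
From 800 m to 2200 m (saturated): cools by 6.1 × 1.4 = 8.54°C, giving 12.16°C.
From 2200 m to 200 m (dry descent): warms by 9.8 × 2 = 19.6°C, giving 31.76°C.
Net change vs windward start: 31.76 − 25.6 = +6.16°C

+6.16°C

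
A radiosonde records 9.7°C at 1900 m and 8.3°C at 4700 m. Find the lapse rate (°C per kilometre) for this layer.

Γ = −ΔT/Δz = (9.7 − 8.3) / (4700 − 1900) m
  = 1.4°C / 2.8 km = 0.5°C/km

0.5°C/km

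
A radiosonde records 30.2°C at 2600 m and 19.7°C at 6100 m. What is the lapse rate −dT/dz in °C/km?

Γ = −ΔT/Δz = (30.2 − 19.7) / (6100 − 2600) m
  = 10.5°C / 3.5 km = 3°C/km

3°C/km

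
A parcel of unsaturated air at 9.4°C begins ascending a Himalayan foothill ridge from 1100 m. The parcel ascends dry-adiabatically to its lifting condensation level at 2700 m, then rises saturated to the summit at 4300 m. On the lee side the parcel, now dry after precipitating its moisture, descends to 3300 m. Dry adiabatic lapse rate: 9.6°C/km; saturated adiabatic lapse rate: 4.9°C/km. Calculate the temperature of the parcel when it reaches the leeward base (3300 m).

-4.2°C

Dry to 2700 m: -9.6 × 1.6 km = -15.36°C, so T = -5.96°C.
Saturated to 4300 m: -4.9 × 1.6 km = -7.84°C, so T = -13.8°C.
Dry descent to 3300 m: +9.6 × 1 km = +9.6°C, so T = -4.2°C.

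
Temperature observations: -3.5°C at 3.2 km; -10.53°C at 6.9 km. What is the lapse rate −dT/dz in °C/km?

Γ = −ΔT/Δz = (-3.5 − (-10.53)) / (6900 − 3200) m
  = 7.03°C / 3.7 km = 1.9°C/km

1.9°C/km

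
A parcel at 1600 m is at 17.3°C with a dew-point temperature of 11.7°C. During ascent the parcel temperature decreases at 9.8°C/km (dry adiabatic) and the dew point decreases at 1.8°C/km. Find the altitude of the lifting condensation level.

T and T_d converge at 9.8 − 1.8 = 8°C per km
Height above start = (17.3 − 11.7) / 8 = 0.7 km
LCL altitude = 1600 m + 700 m = 2300 m

2300 m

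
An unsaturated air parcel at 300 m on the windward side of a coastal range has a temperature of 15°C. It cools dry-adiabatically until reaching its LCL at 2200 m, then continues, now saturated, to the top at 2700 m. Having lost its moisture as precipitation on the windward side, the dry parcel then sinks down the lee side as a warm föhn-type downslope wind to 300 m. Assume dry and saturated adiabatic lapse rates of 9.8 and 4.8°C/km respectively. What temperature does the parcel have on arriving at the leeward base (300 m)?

300–2200 m, dry: Δz = 1.9 km ⇒ ΔT = -18.62°C; T = -3.62°C
2200–2700 m, saturated: Δz = 0.5 km ⇒ ΔT = -2.4°C; T = -6.02°C
2700–300 m, dry descent: Δz = 2.4 km ⇒ ΔT = +23.52°C; T = 17.5°C

17.5°C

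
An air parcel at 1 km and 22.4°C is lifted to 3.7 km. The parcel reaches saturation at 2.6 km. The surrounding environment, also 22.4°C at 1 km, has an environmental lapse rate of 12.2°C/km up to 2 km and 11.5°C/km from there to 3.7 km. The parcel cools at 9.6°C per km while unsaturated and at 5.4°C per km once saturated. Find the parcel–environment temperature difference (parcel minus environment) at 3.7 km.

Parcel:
  Dry to 2600 m: -9.6 × 1.6 km = -15.36°C, so T = 7.04°C.
  Saturated to 3700 m: -5.4 × 1.1 km = -5.94°C, so T = 1.1°C.
Environment:
  Environment, lower layer to 2000 m: -12.2 × 1 km = -12.2°C, so T = 10.2°C.
  Environment, upper layer to 3700 m: -11.5 × 1.7 km = -19.55°C, so T = -9.35°C.
T_parcel − T_env = 1.1 − (-9.35) = +10.45°C

+10.45°C (parcel warmer than environment)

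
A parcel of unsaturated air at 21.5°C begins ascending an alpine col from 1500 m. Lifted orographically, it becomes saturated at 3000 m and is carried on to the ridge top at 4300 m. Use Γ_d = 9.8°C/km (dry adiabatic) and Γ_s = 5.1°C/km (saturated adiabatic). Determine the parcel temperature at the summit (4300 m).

1500 → 3000 m (dry, 9.8°C/km): ΔT = -9.8 × 1.5 = -14.7°C → T = 6.8°C
3000 → 4300 m (saturated, 5.1°C/km): ΔT = -5.1 × 1.3 = -6.63°C → T = 0.17°C

0.17°C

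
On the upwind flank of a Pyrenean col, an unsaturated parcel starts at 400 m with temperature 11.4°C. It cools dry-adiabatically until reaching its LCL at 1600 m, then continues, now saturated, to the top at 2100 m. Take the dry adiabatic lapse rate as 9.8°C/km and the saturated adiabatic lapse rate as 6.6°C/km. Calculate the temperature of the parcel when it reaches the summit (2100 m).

400–1600 m, dry: Δz = 1.2 km ⇒ ΔT = -11.76°C; T = -0.36°C
1600–2100 m, saturated: Δz = 0.5 km ⇒ ΔT = -3.3°C; T = -3.66°C

-3.66°C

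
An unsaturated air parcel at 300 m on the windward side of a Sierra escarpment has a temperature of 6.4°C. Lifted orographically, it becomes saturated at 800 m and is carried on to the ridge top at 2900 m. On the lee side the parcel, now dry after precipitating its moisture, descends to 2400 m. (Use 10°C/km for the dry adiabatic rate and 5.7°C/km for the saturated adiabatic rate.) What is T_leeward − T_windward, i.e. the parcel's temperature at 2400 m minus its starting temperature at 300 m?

From 300 m to 800 m (dry): cools by 10 × 0.5 = 5°C, giving 1.4°C.
From 800 m to 2900 m (saturated): cools by 5.7 × 2.1 = 11.97°C, giving -10.57°C.
From 2900 m to 2400 m (dry descent): warms by 10 × 0.5 = 5°C, giving -5.57°C.
Net change vs windward start: -5.57 − 6.4 = -11.97°C

-11.97°C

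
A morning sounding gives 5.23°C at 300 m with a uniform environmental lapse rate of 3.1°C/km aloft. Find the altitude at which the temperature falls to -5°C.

Height above start = (5.23 − (-5)) / 3.1 = 3.3 km
Altitude = 300 m + 3300 m = 3600 m

3600 m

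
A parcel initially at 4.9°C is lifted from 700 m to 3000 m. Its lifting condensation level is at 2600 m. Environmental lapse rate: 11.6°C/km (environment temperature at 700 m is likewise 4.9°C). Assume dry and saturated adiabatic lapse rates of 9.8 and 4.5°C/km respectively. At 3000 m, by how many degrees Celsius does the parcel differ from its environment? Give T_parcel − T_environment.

Parcel:
  700–2600 m, dry: Δz = 1.9 km ⇒ ΔT = -18.62°C; T = -13.72°C
  2600–3000 m, saturated: Δz = 0.4 km ⇒ ΔT = -1.8°C; T = -15.52°C
Environment:
  700–3000 m, environment: Δz = 2.3 km ⇒ ΔT = -26.68°C; T = -21.78°C
T_parcel − T_env = -15.52 − (-21.78) = +6.26°C

+6.26°C (parcel warmer than environment)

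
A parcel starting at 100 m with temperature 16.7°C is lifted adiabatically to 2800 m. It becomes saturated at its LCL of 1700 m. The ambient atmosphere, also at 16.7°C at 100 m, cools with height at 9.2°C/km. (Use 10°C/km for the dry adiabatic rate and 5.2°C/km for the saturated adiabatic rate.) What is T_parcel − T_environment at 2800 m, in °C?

+3.12°C (parcel warmer than environment)

Parcel:
  100 → 1700 m (dry, 10°C/km): ΔT = -10 × 1.6 = -16°C → T = 0.7°C
  1700 → 2800 m (saturated, 5.2°C/km): ΔT = -5.2 × 1.1 = -5.72°C → T = -5.02°C
Environment:
  100 → 2800 m (environment, 9.2°C/km): ΔT = -9.2 × 2.7 = -24.84°C → T = -8.14°C
T_parcel − T_env = -5.02 − (-8.14) = +3.12°C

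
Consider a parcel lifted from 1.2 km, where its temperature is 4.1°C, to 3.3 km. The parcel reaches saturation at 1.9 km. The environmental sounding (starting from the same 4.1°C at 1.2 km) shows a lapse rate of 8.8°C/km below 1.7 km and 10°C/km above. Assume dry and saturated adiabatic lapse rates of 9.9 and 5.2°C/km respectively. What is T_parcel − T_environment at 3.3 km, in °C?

+6.19°C (parcel warmer than environment)

Parcel:
  Dry to 1900 m: -9.9 × 0.7 km = -6.93°C, so T = -2.83°C.
  Saturated to 3300 m: -5.2 × 1.4 km = -7.28°C, so T = -10.11°C.
Environment:
  Environment, lower layer to 1700 m: -8.8 × 0.5 km = -4.4°C, so T = -0.3°C.
  Environment, upper layer to 3300 m: -10 × 1.6 km = -16°C, so T = -16.3°C.
T_parcel − T_env = -10.11 − (-16.3) = +6.19°C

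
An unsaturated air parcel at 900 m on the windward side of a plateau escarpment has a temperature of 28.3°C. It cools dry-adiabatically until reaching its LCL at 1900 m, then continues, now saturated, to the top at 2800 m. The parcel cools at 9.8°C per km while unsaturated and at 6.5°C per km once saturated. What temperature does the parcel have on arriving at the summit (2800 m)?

12.65°C

Dry to 1900 m: -9.8 × 1 km = -9.8°C, so T = 18.5°C.
Saturated to 2800 m: -6.5 × 0.9 km = -5.85°C, so T = 12.65°C.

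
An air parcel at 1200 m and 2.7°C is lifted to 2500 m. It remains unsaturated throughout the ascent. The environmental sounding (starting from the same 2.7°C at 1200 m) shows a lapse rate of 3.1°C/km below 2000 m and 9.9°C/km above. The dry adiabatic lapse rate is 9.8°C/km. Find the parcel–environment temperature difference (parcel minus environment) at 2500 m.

-5.31°C (parcel cooler than environment)

Parcel:
  1200–2500 m, dry: Δz = 1.3 km ⇒ ΔT = -12.74°C; T = -10.04°C
Environment:
  1200–2000 m, environment, lower layer: Δz = 0.8 km ⇒ ΔT = -2.48°C; T = 0.22°C
  2000–2500 m, environment, upper layer: Δz = 0.5 km ⇒ ΔT = -4.95°C; T = -4.73°C
T_parcel − T_env = -10.04 − (-4.73) = -5.31°C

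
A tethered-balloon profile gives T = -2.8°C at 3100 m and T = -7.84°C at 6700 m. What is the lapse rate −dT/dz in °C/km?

1.4°C/km

Γ = −ΔT/Δz = (-2.8 − (-7.84)) / (6700 − 3100) m
  = 5.04°C / 3.6 km = 1.4°C/km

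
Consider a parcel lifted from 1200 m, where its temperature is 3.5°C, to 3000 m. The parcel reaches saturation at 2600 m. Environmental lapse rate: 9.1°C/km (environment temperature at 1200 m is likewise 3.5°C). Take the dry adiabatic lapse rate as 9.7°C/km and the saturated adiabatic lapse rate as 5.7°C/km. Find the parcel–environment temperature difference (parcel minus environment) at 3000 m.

+0.52°C (parcel warmer than environment)

Parcel:
  1200 → 2600 m (dry, 9.7°C/km): ΔT = -9.7 × 1.4 = -13.58°C → T = -10.08°C
  2600 → 3000 m (saturated, 5.7°C/km): ΔT = -5.7 × 0.4 = -2.28°C → T = -12.36°C
Environment:
  1200 → 3000 m (environment, 9.1°C/km): ΔT = -9.1 × 1.8 = -16.38°C → T = -12.88°C
T_parcel − T_env = -12.36 − (-12.88) = +0.52°C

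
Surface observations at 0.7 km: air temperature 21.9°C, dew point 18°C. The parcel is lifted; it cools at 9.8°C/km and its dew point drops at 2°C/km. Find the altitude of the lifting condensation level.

T and T_d converge at 9.8 − 2 = 7.8°C per km
Height above start = (21.9 − 18) / 7.8 = 0.5 km
LCL altitude = 700 m + 500 m = 1200 m

1.2 km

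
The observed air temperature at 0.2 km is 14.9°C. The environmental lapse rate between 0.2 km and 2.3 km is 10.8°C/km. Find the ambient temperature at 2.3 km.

-7.78°C

From 200 m to 2300 m (environmental): cools by 10.8 × 2.1 = 22.68°C, giving -7.78°C.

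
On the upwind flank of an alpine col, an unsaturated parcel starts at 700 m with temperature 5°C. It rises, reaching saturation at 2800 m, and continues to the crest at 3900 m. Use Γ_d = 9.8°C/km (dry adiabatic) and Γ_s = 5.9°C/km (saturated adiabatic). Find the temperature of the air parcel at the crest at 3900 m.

-22.07°C

700 → 2800 m (dry, 9.8°C/km): ΔT = -9.8 × 2.1 = -20.58°C → T = -15.58°C
2800 → 3900 m (saturated, 5.9°C/km): ΔT = -5.9 × 1.1 = -6.49°C → T = -22.07°C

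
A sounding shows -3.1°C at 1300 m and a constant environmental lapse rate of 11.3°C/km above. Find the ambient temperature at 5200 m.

-47.17°C

From 1300 m to 5200 m (environmental): cools by 11.3 × 3.9 = 44.07°C, giving -47.17°C.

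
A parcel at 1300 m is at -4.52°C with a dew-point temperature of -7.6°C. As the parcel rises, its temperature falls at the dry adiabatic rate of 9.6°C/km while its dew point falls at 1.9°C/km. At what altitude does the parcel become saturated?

T and T_d converge at 9.6 − 1.9 = 7.7°C per km
Height above start = (-4.52 − (-7.6)) / 7.7 = 0.4 km
LCL altitude = 1300 m + 400 m = 1700 m

1700 m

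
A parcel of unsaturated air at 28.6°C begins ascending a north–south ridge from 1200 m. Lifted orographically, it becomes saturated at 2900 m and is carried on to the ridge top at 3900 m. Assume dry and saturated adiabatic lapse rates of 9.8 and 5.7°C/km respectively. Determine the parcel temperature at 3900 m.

6.24°C

From 1200 m to 2900 m (dry): cools by 9.8 × 1.7 = 16.66°C, giving 11.94°C.
From 2900 m to 3900 m (saturated): cools by 5.7 × 1 = 5.7°C, giving 6.24°C.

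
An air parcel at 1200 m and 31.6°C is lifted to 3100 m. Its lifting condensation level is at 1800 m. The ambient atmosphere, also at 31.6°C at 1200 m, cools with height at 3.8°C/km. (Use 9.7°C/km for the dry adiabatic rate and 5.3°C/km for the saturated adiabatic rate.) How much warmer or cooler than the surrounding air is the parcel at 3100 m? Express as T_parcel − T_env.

-5.49°C (parcel cooler than environment)

Parcel:
  1200 → 1800 m (dry, 9.7°C/km): ΔT = -9.7 × 0.6 = -5.82°C → T = 25.78°C
  1800 → 3100 m (saturated, 5.3°C/km): ΔT = -5.3 × 1.3 = -6.89°C → T = 18.89°C
Environment:
  1200 → 3100 m (environment, 3.8°C/km): ΔT = -3.8 × 1.9 = -7.22°C → T = 24.38°C
T_parcel − T_env = 18.89 − 24.38 = -5.49°C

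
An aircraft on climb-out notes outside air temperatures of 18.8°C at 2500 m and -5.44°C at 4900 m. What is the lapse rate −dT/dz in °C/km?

10.1°C/km

Γ = −ΔT/Δz = (18.8 − (-5.44)) / (4900 − 2500) m
  = 24.24°C / 2.4 km = 10.1°C/km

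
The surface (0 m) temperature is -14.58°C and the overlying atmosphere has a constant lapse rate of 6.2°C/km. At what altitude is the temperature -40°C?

4100 m

Height above start = (-14.58 − (-40)) / 6.2 = 4.1 km
Altitude = 0 m + 4100 m = 4100 m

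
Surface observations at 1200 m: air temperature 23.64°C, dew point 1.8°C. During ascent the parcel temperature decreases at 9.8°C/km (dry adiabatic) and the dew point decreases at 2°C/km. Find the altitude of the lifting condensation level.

4000 m

T and T_d converge at 9.8 − 2 = 7.8°C per km
Height above start = (23.64 − 1.8) / 7.8 = 2.8 km
LCL altitude = 1200 m + 2800 m = 4000 m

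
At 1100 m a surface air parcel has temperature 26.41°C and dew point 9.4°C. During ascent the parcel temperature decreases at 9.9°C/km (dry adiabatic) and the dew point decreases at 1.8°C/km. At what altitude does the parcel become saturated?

T and T_d converge at 9.9 − 1.8 = 8.1°C per km
Height above start = (26.41 − 9.4) / 8.1 = 2.1 km
LCL altitude = 1100 m + 2100 m = 3200 m

3200 m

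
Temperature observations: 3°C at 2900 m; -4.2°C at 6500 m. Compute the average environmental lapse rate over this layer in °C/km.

Γ = −ΔT/Δz = (3 − (-4.2)) / (6500 − 2900) m
  = 7.2°C / 3.6 km = 2°C/km

2°C/km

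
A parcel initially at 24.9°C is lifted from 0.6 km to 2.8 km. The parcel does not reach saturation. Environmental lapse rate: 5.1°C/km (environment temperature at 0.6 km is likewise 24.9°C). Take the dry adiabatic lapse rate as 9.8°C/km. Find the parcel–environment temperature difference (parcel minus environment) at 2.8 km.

-10.34°C (parcel cooler than environment)

Parcel:
  Dry to 2800 m: -9.8 × 2.2 km = -21.56°C, so T = 3.34°C.
Environment:
  Environment to 2800 m: -5.1 × 2.2 km = -11.22°C, so T = 13.68°C.
T_parcel − T_env = 3.34 − 13.68 = -10.34°C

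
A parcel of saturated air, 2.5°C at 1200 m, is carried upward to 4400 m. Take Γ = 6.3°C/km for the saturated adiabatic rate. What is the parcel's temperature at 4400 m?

1200–4400 m, saturated adiabatic: Δz = 3.2 km ⇒ ΔT = -20.16°C; T = -17.66°C

-17.66°C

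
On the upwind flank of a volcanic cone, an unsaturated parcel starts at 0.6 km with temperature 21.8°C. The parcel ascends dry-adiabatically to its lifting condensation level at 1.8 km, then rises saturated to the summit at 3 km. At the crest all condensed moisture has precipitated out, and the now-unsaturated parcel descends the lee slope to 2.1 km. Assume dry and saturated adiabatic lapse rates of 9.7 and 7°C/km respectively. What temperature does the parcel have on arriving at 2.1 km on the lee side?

From 600 m to 1800 m (dry): cools by 9.7 × 1.2 = 11.64°C, giving 10.16°C.
From 1800 m to 3000 m (saturated): cools by 7 × 1.2 = 8.4°C, giving 1.76°C.
From 3000 m to 2100 m (dry descent): warms by 9.7 × 0.9 = 8.73°C, giving 10.49°C.

10.49°C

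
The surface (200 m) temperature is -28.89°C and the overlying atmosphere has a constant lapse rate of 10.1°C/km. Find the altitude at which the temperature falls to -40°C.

1300 m

Height above start = (-28.89 − (-40)) / 10.1 = 1.1 km
Altitude = 200 m + 1100 m = 1300 m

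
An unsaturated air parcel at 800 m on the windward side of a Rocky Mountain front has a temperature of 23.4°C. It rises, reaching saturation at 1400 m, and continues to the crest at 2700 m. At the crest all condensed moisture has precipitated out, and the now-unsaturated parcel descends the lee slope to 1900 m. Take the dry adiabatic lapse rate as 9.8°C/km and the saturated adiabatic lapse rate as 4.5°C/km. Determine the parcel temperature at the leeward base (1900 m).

19.51°C

800 → 1400 m (dry, 9.8°C/km): ΔT = -9.8 × 0.6 = -5.88°C → T = 17.52°C
1400 → 2700 m (saturated, 4.5°C/km): ΔT = -4.5 × 1.3 = -5.85°C → T = 11.67°C
2700 → 1900 m (dry descent, 9.8°C/km): ΔT = +9.8 × 0.8 = +7.84°C → T = 19.51°C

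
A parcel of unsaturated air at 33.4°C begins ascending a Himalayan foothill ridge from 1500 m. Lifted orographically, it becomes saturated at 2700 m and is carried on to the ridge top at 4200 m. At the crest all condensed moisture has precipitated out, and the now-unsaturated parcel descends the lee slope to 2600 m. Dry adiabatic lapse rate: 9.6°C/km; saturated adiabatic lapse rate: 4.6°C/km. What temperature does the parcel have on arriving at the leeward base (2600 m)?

Dry to 2700 m: -9.6 × 1.2 km = -11.52°C, so T = 21.88°C.
Saturated to 4200 m: -4.6 × 1.5 km = -6.9°C, so T = 14.98°C.
Dry descent to 2600 m: +9.6 × 1.6 km = +15.36°C, so T = 30.34°C.

30.34°C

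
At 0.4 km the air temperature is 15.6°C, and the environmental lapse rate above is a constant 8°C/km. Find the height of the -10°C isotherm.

3.6 km

Height above start = (15.6 − (-10)) / 8 = 3.2 km
Altitude = 400 m + 3200 m = 3600 m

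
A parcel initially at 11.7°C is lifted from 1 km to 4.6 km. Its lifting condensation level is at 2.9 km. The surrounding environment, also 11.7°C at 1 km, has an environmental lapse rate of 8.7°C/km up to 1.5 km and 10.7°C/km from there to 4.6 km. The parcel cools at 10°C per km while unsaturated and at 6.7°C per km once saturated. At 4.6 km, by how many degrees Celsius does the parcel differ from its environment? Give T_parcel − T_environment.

Parcel:
  Dry to 2900 m: -10 × 1.9 km = -19°C, so T = -7.3°C.
  Saturated to 4600 m: -6.7 × 1.7 km = -11.39°C, so T = -18.69°C.
Environment:
  Environment, lower layer to 1500 m: -8.7 × 0.5 km = -4.35°C, so T = 7.35°C.
  Environment, upper layer to 4600 m: -10.7 × 3.1 km = -33.17°C, so T = -25.82°C.
T_parcel − T_env = -18.69 − (-25.82) = +7.13°C

+7.13°C (parcel warmer than environment)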